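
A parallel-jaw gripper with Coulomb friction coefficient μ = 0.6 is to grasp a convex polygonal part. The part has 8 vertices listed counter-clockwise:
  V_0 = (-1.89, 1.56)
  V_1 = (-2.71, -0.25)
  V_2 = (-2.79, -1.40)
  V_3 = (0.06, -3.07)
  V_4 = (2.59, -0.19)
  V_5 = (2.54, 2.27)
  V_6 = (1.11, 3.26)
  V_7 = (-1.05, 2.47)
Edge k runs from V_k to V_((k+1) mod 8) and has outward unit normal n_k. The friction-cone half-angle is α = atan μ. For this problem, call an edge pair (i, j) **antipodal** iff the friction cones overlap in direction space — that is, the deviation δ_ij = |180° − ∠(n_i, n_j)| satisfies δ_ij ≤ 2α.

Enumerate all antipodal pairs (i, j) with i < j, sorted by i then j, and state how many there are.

α = atan 0.6 = 30.96°;  2α = 61.93°
n_0 = (-0.9109, +0.4127)
n_1 = (-0.9976, +0.0694)
n_2 = (-0.5056, -0.8628)
n_3 = (+0.7513, -0.6600)
n_4 = (+0.9998, +0.0203)
n_5 = (+0.5692, +0.8222)
n_6 = (-0.3435, +0.9392)
n_7 = (-0.7348, +0.6783)
  (0,1): δ = 159.61°  ·
  (0,2): δ = 96.00°  ·
  (0,3): δ = 16.93°  ✓
  (0,4): δ = 25.54°  ✓
  (0,5): δ = 79.68°  ·
  (0,6): δ = 134.46°  ·
  (0,7): δ = 161.66°  ·
  (1,2): δ = 116.39°  ·
  (1,3): δ = 37.32°  ✓
  (1,4): δ = 5.14°  ✓
  (1,5): δ = 59.28°  ✓
  (1,6): δ = 114.07°  ·
  (1,7): δ = 141.27°  ·
  (2,3): δ = 100.93°  ·
  (2,4): δ = 58.47°  ✓
  (2,5): δ = 4.33°  ✓
  (2,6): δ = 50.46°  ✓
  (2,7): δ = 77.66°  ·
  (3,4): δ = 137.54°  ·
  (3,5): δ = 83.40°  ·
  (3,6): δ = 28.61°  ✓
  (3,7): δ = 1.41°  ✓
  (4,5): δ = 125.86°  ·
  (4,6): δ = 71.07°  ·
  (4,7): δ = 43.87°  ✓
  (5,6): δ = 125.22°  ·
  (5,7): δ = 98.01°  ·
  (6,7): δ = 152.80°  ·
antipodal pairs: 11

count = 11; pairs: (0,3), (0,4), (1,3), (1,4), (1,5), (2,4), (2,5), (2,6), (3,6), (3,7), (4,7)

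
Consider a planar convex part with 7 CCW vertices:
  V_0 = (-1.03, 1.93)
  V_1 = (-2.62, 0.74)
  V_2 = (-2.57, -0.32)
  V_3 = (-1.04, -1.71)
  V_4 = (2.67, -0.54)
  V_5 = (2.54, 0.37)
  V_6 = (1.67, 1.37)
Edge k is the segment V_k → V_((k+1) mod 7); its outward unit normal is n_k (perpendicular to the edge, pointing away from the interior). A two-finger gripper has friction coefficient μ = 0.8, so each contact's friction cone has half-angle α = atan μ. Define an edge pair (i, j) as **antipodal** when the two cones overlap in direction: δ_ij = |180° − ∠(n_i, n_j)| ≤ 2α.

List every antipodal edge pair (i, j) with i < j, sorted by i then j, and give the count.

α = atan 0.8 = 38.66°;  2α = 77.32°
n_0 = (-0.5992, +0.8006)
n_1 = (-0.9989, -0.0471)
n_2 = (-0.6724, -0.7402)
n_3 = (+0.3008, -0.9537)
n_4 = (+0.9899, +0.1414)
n_5 = (+0.7544, +0.6564)
n_6 = (+0.2031, +0.9792)
  (0,1): δ = 124.11°  ·
  (0,2): δ = 79.07°  ·
  (0,3): δ = 19.31°  ✓
  (0,4): δ = 61.32°  ✓
  (0,5): δ = 94.21°  ·
  (0,6): δ = 131.47°  ·
  (1,2): δ = 134.96°  ·
  (1,3): δ = 75.20°  ✓
  (1,4): δ = 5.43°  ✓
  (1,5): δ = 38.32°  ✓
  (1,6): δ = 75.58°  ✓
  (2,3): δ = 120.24°  ·
  (2,4): δ = 39.61°  ✓
  (2,5): δ = 6.72°  ✓
  (2,6): δ = 30.54°  ✓
  (3,4): δ = 99.37°  ·
  (3,5): δ = 66.48°  ✓
  (3,6): δ = 29.22°  ✓
  (4,5): δ = 147.11°  ·
  (4,6): δ = 109.85°  ·
  (5,6): δ = 142.74°  ·
antipodal pairs: 11

count = 11; pairs: (0,3), (0,4), (1,3), (1,4), (1,5), (1,6), (2,4), (2,5), (2,6), (3,5), (3,6)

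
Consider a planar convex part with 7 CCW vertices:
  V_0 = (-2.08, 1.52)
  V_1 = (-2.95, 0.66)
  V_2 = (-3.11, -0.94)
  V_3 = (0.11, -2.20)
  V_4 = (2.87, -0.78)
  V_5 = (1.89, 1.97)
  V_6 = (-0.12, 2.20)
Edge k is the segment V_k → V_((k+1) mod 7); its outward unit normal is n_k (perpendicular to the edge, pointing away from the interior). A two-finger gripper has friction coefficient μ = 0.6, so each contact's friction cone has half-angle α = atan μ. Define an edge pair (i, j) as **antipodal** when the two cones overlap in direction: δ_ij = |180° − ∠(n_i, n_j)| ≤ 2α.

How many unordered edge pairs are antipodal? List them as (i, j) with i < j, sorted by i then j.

count = 8; pairs: (0,3), (1,3), (1,4), (2,4), (2,5), (2,6), (3,5), (3,6)

α = atan 0.6 = 30.96°;  2α = 61.93°
n_0 = (-0.7030, +0.7112)
n_1 = (-0.9950, +0.0995)
n_2 = (-0.3644, -0.9312)
n_3 = (+0.4575, -0.8892)
n_4 = (+0.9420, +0.3357)
n_5 = (+0.1137, +0.9935)
n_6 = (-0.3278, +0.9448)
  (0,1): δ = 140.38°  ·
  (0,2): δ = 66.04°  ·
  (0,3): δ = 17.44°  ✓
  (0,4): δ = 64.95°  ·
  (0,5): δ = 128.80°  ·
  (0,6): δ = 154.46°  ·
  (1,2): δ = 105.66°  ·
  (1,3): δ = 57.06°  ✓
  (1,4): δ = 25.32°  ✓
  (1,5): δ = 89.18°  ·
  (1,6): δ = 114.84°  ·
  (2,3): δ = 131.40°  ·
  (2,4): δ = 49.02°  ✓
  (2,5): δ = 14.84°  ✓
  (2,6): δ = 40.50°  ✓
  (3,4): δ = 97.61°  ·
  (3,5): δ = 33.75°  ✓
  (3,6): δ = 8.09°  ✓
  (4,5): δ = 116.14°  ·
  (4,6): δ = 90.48°  ·
  (5,6): δ = 154.34°  ·
antipodal pairs: 8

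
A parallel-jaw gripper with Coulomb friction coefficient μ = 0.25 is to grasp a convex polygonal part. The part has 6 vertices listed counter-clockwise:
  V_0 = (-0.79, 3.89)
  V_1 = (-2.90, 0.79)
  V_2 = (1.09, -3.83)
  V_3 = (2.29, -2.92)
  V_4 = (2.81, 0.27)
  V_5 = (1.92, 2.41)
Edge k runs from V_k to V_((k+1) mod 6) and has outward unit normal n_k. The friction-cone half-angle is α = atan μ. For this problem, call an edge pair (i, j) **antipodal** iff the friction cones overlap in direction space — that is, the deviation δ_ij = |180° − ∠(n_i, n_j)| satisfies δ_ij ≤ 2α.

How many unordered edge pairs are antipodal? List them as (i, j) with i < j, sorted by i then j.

α = atan 0.25 = 14.04°;  2α = 28.07°
n_0 = (-0.8267, +0.5627)
n_1 = (-0.7568, -0.6536)
n_2 = (+0.6042, -0.7968)
n_3 = (+0.9870, -0.1609)
n_4 = (+0.9233, +0.3840)
n_5 = (+0.4793, +0.8776)
  (0,1): δ = 104.94°  ·
  (0,2): δ = 18.58°  ✓
  (0,3): δ = 24.98°  ✓
  (0,4): δ = 56.82°  ·
  (0,5): δ = 95.60°  ·
  (1,2): δ = 93.64°  ·
  (1,3): δ = 50.07°  ·
  (1,4): δ = 18.23°  ✓
  (1,5): δ = 20.54°  ✓
  (2,3): δ = 136.43°  ·
  (2,4): δ = 104.59°  ·
  (2,5): δ = 65.81°  ·
  (3,4): δ = 148.16°  ·
  (3,5): δ = 109.38°  ·
  (4,5): δ = 141.22°  ·
antipodal pairs: 4

count = 4; pairs: (0,2), (0,3), (1,4), (1,5)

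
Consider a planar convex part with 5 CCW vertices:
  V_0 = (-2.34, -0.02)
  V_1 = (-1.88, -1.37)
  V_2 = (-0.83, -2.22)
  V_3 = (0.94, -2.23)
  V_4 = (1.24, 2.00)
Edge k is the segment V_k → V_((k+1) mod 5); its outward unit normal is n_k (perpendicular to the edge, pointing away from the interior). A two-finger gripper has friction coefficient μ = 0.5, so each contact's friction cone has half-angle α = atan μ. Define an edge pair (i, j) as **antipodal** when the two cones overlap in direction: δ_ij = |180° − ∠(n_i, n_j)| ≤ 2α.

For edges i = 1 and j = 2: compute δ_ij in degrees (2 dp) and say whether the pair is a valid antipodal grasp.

δ = 141.33°, invalid

α = atan 0.5 = 26.57°;  2α = 53.13°
edge 1: e_1 = (+1.05, -0.85);  n_1 = (-0.6292, -0.7772)
edge 2: e_2 = (+1.77, -0.01);  n_2 = (-0.0056, -1.0000)
∠(n_1, n_2) = 38.67°
δ = |180° − 38.67°| = 141.33°
141.33° > 2α = 53.13°  →  invalid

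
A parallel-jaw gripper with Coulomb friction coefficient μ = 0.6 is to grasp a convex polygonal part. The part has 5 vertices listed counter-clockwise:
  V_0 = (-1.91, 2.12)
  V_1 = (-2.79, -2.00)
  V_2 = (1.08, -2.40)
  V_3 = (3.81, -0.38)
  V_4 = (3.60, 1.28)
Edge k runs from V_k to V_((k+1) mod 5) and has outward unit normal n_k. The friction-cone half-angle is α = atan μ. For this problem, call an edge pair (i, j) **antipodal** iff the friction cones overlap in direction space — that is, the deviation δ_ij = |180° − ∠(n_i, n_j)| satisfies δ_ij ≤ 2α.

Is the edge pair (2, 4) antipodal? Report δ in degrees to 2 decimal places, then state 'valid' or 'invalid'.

δ = 45.17°, valid

α = atan 0.6 = 30.96°;  2α = 61.93°
edge 2: e_2 = (+2.73, +2.02);  n_2 = (+0.5948, -0.8039)
edge 4: e_4 = (-5.51, +0.84);  n_4 = (+0.1507, +0.9886)
∠(n_2, n_4) = 134.83°
δ = |180° − 134.83°| = 45.17°
45.17° ≤ 2α = 61.93°  →  valid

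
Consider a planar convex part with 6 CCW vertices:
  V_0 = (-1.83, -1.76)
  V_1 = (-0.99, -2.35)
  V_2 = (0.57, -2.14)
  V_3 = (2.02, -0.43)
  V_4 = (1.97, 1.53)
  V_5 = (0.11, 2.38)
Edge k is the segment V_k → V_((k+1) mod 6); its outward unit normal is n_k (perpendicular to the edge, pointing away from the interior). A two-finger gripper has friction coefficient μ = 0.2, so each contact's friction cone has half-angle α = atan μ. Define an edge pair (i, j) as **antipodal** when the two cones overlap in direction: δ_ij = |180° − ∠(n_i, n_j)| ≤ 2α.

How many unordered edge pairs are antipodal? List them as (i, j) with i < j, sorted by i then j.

count = 2; pairs: (0,4), (2,5)

α = atan 0.2 = 11.31°;  2α = 22.62°
n_0 = (-0.5748, -0.8183)
n_1 = (+0.1334, -0.9911)
n_2 = (+0.7627, -0.6467)
n_3 = (+0.9997, +0.0255)
n_4 = (+0.4156, +0.9095)
n_5 = (-0.9055, +0.4243)
  (0,1): δ = 137.25°  ·
  (0,2): δ = 95.21°  ·
  (0,3): δ = 53.46°  ·
  (0,4): δ = 10.52°  ✓
  (0,5): δ = 99.98°  ·
  (1,2): δ = 137.96°  ·
  (1,3): δ = 96.21°  ·
  (1,4): δ = 32.23°  ·
  (1,5): δ = 57.23°  ·
  (2,3): δ = 138.24°  ·
  (2,4): δ = 74.26°  ·
  (2,5): δ = 15.19°  ✓
  (3,4): δ = 116.02°  ·
  (3,5): δ = 26.57°  ·
  (4,5): δ = 90.55°  ·
antipodal pairs: 2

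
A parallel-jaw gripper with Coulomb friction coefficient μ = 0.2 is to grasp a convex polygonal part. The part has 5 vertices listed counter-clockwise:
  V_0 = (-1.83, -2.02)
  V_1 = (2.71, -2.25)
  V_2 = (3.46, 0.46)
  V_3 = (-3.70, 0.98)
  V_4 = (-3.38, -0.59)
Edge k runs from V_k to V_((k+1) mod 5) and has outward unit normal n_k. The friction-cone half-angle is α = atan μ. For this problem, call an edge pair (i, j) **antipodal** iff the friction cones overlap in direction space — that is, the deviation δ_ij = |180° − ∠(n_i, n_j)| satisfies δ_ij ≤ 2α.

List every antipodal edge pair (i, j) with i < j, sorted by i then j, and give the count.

α = atan 0.2 = 11.31°;  2α = 22.62°
n_0 = (-0.0506, -0.9987)
n_1 = (+0.9638, -0.2667)
n_2 = (+0.0724, +0.9974)
n_3 = (-0.9799, -0.1997)
n_4 = (-0.6781, -0.7350)
  (0,1): δ = 102.57°  ·
  (0,2): δ = 1.25°  ✓
  (0,3): δ = 104.42°  ·
  (0,4): δ = 140.21°  ·
  (1,2): δ = 78.68°  ·
  (1,3): δ = 26.99°  ·
  (1,4): δ = 62.78°  ·
  (2,3): δ = 74.33°  ·
  (2,4): δ = 38.54°  ·
  (3,4): δ = 144.21°  ·
antipodal pairs: 1

count = 1; pairs: (0,2)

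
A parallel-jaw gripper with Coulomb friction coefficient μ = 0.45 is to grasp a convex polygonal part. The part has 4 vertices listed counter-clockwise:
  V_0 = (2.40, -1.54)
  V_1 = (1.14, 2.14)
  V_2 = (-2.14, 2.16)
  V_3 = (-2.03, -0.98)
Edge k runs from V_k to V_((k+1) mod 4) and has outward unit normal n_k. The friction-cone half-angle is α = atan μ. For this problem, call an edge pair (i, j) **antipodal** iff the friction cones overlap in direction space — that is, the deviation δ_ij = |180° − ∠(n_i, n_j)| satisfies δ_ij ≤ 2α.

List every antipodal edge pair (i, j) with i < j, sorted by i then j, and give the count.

count = 2; pairs: (0,2), (1,3)

α = atan 0.45 = 24.23°;  2α = 48.46°
n_0 = (+0.9461, +0.3239)
n_1 = (+0.0061, +1.0000)
n_2 = (-0.9994, -0.0350)
n_3 = (-0.1254, -0.9921)
  (0,1): δ = 109.25°  ·
  (0,2): δ = 16.89°  ✓
  (0,3): δ = 63.89°  ·
  (1,2): δ = 87.64°  ·
  (1,3): δ = 6.86°  ✓
  (2,3): δ = 99.21°  ·
antipodal pairs: 2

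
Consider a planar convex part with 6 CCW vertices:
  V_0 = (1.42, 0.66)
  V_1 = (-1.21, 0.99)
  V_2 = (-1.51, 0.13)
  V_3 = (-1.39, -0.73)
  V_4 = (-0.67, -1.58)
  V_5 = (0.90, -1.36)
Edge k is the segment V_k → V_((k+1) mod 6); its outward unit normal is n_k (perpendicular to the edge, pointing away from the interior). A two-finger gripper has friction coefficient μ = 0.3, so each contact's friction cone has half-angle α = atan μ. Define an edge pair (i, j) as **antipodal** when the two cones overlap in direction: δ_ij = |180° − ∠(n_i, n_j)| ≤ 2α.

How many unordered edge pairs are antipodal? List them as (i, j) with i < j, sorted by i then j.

count = 3; pairs: (0,4), (1,5), (2,5)

α = atan 0.3 = 16.70°;  2α = 33.40°
n_0 = (+0.1245, +0.9922)
n_1 = (-0.9442, +0.3294)
n_2 = (-0.9904, -0.1382)
n_3 = (-0.7630, -0.6463)
n_4 = (+0.1388, -0.9903)
n_5 = (+0.9684, -0.2493)
  (0,1): δ = 102.08°  ·
  (0,2): δ = 74.90°  ·
  (0,3): δ = 42.58°  ·
  (0,4): δ = 15.13°  ✓
  (0,5): δ = 82.72°  ·
  (1,2): δ = 152.83°  ·
  (1,3): δ = 120.50°  ·
  (1,4): δ = 62.79°  ·
  (1,5): δ = 4.79°  ✓
  (2,3): δ = 147.68°  ·
  (2,4): δ = 89.97°  ·
  (2,5): δ = 22.38°  ✓
  (3,4): δ = 122.29°  ·
  (3,5): δ = 54.70°  ·
  (4,5): δ = 112.41°  ·
antipodal pairs: 3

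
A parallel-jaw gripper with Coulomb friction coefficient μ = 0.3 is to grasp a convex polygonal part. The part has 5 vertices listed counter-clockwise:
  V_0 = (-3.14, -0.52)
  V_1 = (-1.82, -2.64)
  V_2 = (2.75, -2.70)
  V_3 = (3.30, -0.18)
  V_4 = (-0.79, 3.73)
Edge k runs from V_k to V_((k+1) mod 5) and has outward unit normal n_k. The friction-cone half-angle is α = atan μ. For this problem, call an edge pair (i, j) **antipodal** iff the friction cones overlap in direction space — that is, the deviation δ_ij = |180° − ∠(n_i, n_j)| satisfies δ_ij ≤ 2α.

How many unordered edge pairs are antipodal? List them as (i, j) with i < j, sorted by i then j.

count = 2; pairs: (0,3), (2,4)

α = atan 0.3 = 16.70°;  2α = 33.40°
n_0 = (-0.8489, -0.5286)
n_1 = (-0.0131, -0.9999)
n_2 = (+0.9770, -0.2132)
n_3 = (+0.6910, +0.7228)
n_4 = (-0.8751, +0.4839)
  (0,1): δ = 122.66°  ·
  (0,2): δ = 44.22°  ·
  (0,3): δ = 14.38°  ✓
  (0,4): δ = 119.15°  ·
  (1,2): δ = 101.56°  ·
  (1,3): δ = 42.96°  ·
  (1,4): δ = 61.81°  ·
  (2,3): δ = 121.40°  ·
  (2,4): δ = 16.63°  ✓
  (3,4): δ = 75.23°  ·
antipodal pairs: 2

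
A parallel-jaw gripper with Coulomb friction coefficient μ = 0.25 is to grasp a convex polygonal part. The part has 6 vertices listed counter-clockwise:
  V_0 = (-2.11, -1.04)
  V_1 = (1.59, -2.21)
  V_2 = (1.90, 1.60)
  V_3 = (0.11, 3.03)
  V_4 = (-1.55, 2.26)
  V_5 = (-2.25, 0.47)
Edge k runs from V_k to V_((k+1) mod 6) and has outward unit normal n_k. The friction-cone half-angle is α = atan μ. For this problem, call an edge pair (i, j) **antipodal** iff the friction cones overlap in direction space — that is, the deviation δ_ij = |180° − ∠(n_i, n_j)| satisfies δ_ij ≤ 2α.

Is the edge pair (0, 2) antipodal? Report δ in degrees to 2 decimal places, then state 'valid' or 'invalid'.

δ = 21.07°, valid

α = atan 0.25 = 14.04°;  2α = 28.07°
edge 0: e_0 = (+3.70, -1.17);  n_0 = (-0.3015, -0.9535)
edge 2: e_2 = (-1.79, +1.43);  n_2 = (+0.6242, +0.7813)
∠(n_0, n_2) = 158.93°
δ = |180° − 158.93°| = 21.07°
21.07° ≤ 2α = 28.07°  →  valid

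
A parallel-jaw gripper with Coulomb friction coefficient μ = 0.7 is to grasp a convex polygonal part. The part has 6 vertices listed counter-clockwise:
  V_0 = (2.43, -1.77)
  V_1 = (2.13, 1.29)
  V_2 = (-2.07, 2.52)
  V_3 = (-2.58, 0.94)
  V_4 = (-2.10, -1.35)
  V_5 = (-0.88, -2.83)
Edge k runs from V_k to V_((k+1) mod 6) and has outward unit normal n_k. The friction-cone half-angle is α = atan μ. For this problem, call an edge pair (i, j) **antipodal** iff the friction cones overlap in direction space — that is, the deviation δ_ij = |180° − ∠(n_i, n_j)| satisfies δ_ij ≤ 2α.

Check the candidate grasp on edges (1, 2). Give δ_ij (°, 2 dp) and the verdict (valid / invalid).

α = atan 0.7 = 34.99°;  2α = 69.98°
edge 1: e_1 = (-4.20, +1.23);  n_1 = (+0.2811, +0.9597)
edge 2: e_2 = (-0.51, -1.58);  n_2 = (-0.9517, +0.3072)
∠(n_1, n_2) = 88.43°
δ = |180° − 88.43°| = 91.57°
91.57° > 2α = 69.98°  →  invalid

δ = 91.57°, invalid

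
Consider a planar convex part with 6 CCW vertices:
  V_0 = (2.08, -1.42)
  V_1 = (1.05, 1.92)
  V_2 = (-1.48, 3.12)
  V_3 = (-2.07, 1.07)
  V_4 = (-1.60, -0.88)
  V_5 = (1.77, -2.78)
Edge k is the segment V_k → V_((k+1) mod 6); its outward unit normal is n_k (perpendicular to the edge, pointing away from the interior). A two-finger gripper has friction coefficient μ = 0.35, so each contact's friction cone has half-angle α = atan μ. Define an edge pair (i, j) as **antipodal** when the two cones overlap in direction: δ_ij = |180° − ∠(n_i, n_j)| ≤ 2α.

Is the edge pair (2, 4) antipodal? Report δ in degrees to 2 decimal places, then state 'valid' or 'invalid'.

δ = 103.36°, invalid

α = atan 0.35 = 19.29°;  2α = 38.58°
edge 2: e_2 = (-0.59, -2.05);  n_2 = (-0.9610, +0.2766)
edge 4: e_4 = (+3.37, -1.90);  n_4 = (-0.4911, -0.8711)
∠(n_2, n_4) = 76.64°
δ = |180° − 76.64°| = 103.36°
103.36° > 2α = 38.58°  →  invalid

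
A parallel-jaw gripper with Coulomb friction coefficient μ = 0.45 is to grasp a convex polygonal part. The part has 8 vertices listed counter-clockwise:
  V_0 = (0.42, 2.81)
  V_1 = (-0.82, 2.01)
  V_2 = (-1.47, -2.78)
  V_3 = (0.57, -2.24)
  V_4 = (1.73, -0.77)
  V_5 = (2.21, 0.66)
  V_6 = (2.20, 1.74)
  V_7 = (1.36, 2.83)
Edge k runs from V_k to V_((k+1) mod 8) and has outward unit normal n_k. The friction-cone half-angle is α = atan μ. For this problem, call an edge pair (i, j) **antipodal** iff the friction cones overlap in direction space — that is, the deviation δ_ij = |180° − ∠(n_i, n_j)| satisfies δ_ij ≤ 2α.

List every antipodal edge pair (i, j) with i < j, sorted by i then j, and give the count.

count = 8; pairs: (0,2), (0,3), (0,4), (1,3), (1,4), (1,5), (1,6), (2,7)

α = atan 0.45 = 24.23°;  2α = 48.46°
n_0 = (-0.5421, +0.8403)
n_1 = (-0.9909, +0.1345)
n_2 = (+0.2559, -0.9667)
n_3 = (+0.7850, -0.6195)
n_4 = (+0.9480, -0.3182)
n_5 = (+1.0000, +0.0093)
n_6 = (+0.7921, +0.6104)
n_7 = (-0.0213, +0.9998)
  (0,1): δ = 130.56°  ·
  (0,2): δ = 18.00°  ✓
  (0,3): δ = 18.89°  ✓
  (0,4): δ = 38.62°  ✓
  (0,5): δ = 57.70°  ·
  (0,6): δ = 94.79°  ·
  (0,7): δ = 148.39°  ·
  (1,2): δ = 67.45°  ·
  (1,3): δ = 30.55°  ✓
  (1,4): δ = 10.83°  ✓
  (1,5): δ = 8.26°  ✓
  (1,6): δ = 45.35°  ✓
  (1,7): δ = 98.95°  ·
  (2,3): δ = 143.10°  ·
  (2,4): δ = 123.38°  ·
  (2,5): δ = 104.30°  ·
  (2,6): δ = 67.21°  ·
  (2,7): δ = 13.61°  ✓
  (3,4): δ = 160.28°  ·
  (3,5): δ = 141.19°  ·
  (3,6): δ = 104.10°  ·
  (3,7): δ = 50.50°  ·
  (4,5): δ = 160.91°  ·
  (4,6): δ = 123.83°  ·
  (4,7): δ = 70.23°  ·
  (5,6): δ = 142.91°  ·
  (5,7): δ = 89.31°  ·
  (6,7): δ = 126.40°  ·
antipodal pairs: 8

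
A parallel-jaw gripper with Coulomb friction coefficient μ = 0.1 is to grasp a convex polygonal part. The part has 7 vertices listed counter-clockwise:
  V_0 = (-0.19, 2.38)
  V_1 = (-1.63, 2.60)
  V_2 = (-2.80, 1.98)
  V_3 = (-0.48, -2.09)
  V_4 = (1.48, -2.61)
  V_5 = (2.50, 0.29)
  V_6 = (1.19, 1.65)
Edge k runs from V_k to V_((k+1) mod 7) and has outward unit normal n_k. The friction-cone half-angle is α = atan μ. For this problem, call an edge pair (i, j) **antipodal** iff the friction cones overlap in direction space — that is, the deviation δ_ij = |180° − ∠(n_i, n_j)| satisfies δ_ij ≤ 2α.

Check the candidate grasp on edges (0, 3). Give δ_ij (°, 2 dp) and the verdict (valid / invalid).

δ = 6.17°, valid

α = atan 0.1 = 5.71°;  2α = 11.42°
edge 0: e_0 = (-1.44, +0.22);  n_0 = (+0.1510, +0.9885)
edge 3: e_3 = (+1.96, -0.52);  n_3 = (-0.2564, -0.9666)
∠(n_0, n_3) = 173.83°
δ = |180° − 173.83°| = 6.17°
6.17° ≤ 2α = 11.42°  →  valid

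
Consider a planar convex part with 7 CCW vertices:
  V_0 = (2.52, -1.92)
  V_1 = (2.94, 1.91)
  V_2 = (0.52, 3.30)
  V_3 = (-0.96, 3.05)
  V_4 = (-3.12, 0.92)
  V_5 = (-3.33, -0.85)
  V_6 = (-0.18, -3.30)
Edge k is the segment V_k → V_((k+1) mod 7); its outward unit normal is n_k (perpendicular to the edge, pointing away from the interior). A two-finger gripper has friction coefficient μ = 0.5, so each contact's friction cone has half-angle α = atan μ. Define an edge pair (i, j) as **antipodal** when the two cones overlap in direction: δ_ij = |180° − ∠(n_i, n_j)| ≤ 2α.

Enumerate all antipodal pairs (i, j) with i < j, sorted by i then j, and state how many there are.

count = 6; pairs: (0,3), (0,4), (1,5), (2,5), (2,6), (3,6)

α = atan 0.5 = 26.57°;  2α = 53.13°
n_0 = (+0.9940, -0.1090)
n_1 = (+0.4981, +0.8671)
n_2 = (-0.1666, +0.9860)
n_3 = (-0.7021, +0.7120)
n_4 = (-0.9930, +0.1178)
n_5 = (-0.6139, -0.7894)
n_6 = (+0.4551, -0.8904)
  (0,1): δ = 113.61°  ·
  (0,2): δ = 74.15°  ·
  (0,3): δ = 39.14°  ✓
  (0,4): δ = 0.51°  ✓
  (0,5): δ = 58.38°  ·
  (0,6): δ = 123.33°  ·
  (1,2): δ = 140.54°  ·
  (1,3): δ = 105.53°  ·
  (1,4): δ = 66.89°  ·
  (1,5): δ = 8.00°  ✓
  (1,6): δ = 56.94°  ·
  (2,3): δ = 144.99°  ·
  (2,4): δ = 106.35°  ·
  (2,5): δ = 47.46°  ✓
  (2,6): δ = 17.48°  ✓
  (3,4): δ = 141.37°  ·
  (3,5): δ = 82.47°  ·
  (3,6): δ = 17.53°  ✓
  (4,5): δ = 121.11°  ·
  (4,6): δ = 56.16°  ·
  (5,6): δ = 115.05°  ·
antipodal pairs: 6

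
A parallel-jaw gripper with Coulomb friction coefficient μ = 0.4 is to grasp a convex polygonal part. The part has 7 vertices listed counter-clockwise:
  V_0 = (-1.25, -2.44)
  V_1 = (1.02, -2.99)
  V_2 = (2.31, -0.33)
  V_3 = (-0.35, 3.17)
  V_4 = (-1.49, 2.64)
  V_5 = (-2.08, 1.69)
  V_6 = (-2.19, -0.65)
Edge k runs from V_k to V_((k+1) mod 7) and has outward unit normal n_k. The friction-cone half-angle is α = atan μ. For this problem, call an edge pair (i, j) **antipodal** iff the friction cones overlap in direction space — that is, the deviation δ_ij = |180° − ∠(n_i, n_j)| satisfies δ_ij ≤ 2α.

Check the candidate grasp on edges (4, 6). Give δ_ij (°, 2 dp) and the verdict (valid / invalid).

δ = 120.45°, invalid

α = atan 0.4 = 21.80°;  2α = 43.60°
edge 4: e_4 = (-0.59, -0.95);  n_4 = (-0.8495, +0.5276)
edge 6: e_6 = (+0.94, -1.79);  n_6 = (-0.8853, -0.4649)
∠(n_4, n_6) = 59.55°
δ = |180° − 59.55°| = 120.45°
120.45° > 2α = 43.60°  →  invalid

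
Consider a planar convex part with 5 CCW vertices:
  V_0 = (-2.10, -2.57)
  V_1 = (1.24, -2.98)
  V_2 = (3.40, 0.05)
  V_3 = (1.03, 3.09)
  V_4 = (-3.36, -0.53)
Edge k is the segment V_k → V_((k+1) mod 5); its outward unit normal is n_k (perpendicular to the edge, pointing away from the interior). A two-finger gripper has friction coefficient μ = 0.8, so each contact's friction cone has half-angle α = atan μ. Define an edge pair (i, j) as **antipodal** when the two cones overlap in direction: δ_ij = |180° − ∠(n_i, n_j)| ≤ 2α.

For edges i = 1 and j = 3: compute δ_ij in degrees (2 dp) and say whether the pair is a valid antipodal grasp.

δ = 15.01°, valid

α = atan 0.8 = 38.66°;  2α = 77.32°
edge 1: e_1 = (+2.16, +3.03);  n_1 = (+0.8143, -0.5805)
edge 3: e_3 = (-4.39, -3.62);  n_3 = (-0.6362, +0.7715)
∠(n_1, n_3) = 164.99°
δ = |180° − 164.99°| = 15.01°
15.01° ≤ 2α = 77.32°  →  valid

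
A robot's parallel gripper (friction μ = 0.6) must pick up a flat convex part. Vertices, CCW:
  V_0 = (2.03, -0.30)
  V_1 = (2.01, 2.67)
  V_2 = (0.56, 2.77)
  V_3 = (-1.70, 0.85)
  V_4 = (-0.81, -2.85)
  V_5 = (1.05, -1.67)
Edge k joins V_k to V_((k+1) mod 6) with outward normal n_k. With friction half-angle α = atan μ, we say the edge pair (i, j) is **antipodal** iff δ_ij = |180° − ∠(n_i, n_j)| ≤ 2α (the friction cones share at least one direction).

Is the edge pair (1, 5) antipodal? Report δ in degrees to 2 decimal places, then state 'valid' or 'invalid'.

α = atan 0.6 = 30.96°;  2α = 61.93°
edge 1: e_1 = (-1.45, +0.10);  n_1 = (+0.0688, +0.9976)
edge 5: e_5 = (+0.98, +1.37);  n_5 = (+0.8133, -0.5818)
∠(n_1, n_5) = 121.63°
δ = |180° − 121.63°| = 58.37°
58.37° ≤ 2α = 61.93°  →  valid

δ = 58.37°, valid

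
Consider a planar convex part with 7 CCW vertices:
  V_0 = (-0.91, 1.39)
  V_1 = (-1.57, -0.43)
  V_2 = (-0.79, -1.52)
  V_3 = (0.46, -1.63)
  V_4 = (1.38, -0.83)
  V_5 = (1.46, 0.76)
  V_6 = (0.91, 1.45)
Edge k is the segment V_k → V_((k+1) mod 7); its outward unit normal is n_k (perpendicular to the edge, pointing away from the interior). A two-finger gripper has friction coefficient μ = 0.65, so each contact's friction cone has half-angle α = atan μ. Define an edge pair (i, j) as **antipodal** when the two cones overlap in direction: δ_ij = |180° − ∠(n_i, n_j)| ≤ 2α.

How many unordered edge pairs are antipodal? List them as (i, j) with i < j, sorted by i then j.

α = atan 0.65 = 33.02°;  2α = 66.05°
n_0 = (-0.9401, +0.3409)
n_1 = (-0.8132, -0.5819)
n_2 = (-0.0877, -0.9962)
n_3 = (+0.6562, -0.7546)
n_4 = (+0.9987, -0.0503)
n_5 = (+0.7820, +0.6233)
n_6 = (-0.0329, +0.9995)
  (0,1): δ = 124.48°  ·
  (0,2): δ = 75.10°  ·
  (0,3): δ = 29.06°  ✓
  (0,4): δ = 17.05°  ✓
  (0,5): δ = 58.49°  ✓
  (0,6): δ = 111.82°  ·
  (1,2): δ = 130.62°  ·
  (1,3): δ = 84.58°  ·
  (1,4): δ = 38.47°  ✓
  (1,5): δ = 2.97°  ✓
  (1,6): δ = 56.30°  ✓
  (2,3): δ = 133.96°  ·
  (2,4): δ = 87.85°  ·
  (2,5): δ = 46.41°  ✓
  (2,6): δ = 6.92°  ✓
  (3,4): δ = 133.89°  ·
  (3,5): δ = 92.45°  ·
  (3,6): δ = 39.12°  ✓
  (4,5): δ = 138.56°  ·
  (4,6): δ = 85.23°  ·
  (5,6): δ = 126.67°  ·
antipodal pairs: 9

count = 9; pairs: (0,3), (0,4), (0,5), (1,4), (1,5), (1,6), (2,5), (2,6), (3,6)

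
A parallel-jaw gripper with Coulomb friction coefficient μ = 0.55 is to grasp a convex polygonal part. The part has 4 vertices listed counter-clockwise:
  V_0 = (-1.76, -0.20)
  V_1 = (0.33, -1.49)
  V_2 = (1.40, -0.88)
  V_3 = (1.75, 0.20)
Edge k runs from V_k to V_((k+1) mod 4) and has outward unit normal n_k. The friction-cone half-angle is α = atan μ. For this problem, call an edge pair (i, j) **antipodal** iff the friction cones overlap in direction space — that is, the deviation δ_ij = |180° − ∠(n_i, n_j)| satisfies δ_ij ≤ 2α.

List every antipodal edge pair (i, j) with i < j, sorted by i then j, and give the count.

count = 2; pairs: (0,3), (1,3)

α = atan 0.55 = 28.81°;  2α = 57.62°
n_0 = (-0.5252, -0.8510)
n_1 = (+0.4953, -0.8687)
n_2 = (+0.9513, -0.3083)
n_3 = (-0.1132, +0.9936)
  (0,1): δ = 118.63°  ·
  (0,2): δ = 76.27°  ·
  (0,3): δ = 38.19°  ✓
  (1,2): δ = 137.64°  ·
  (1,3): δ = 23.19°  ✓
  (2,3): δ = 65.54°  ·
antipodal pairs: 2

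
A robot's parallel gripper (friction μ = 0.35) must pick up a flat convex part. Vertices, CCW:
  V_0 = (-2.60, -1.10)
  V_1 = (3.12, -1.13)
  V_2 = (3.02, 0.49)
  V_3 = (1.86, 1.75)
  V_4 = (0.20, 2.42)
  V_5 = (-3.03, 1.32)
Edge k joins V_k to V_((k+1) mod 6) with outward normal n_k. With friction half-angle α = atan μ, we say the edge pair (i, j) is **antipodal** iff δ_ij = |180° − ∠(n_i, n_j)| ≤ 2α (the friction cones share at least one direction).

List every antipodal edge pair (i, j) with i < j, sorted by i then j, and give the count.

α = atan 0.35 = 19.29°;  2α = 38.58°
n_0 = (-0.0052, -1.0000)
n_1 = (+0.9981, +0.0616)
n_2 = (+0.7357, +0.6773)
n_3 = (+0.3743, +0.9273)
n_4 = (-0.3224, +0.9466)
n_5 = (-0.9846, -0.1749)
  (0,1): δ = 86.17°  ·
  (0,2): δ = 47.07°  ·
  (0,3): δ = 21.68°  ✓
  (0,4): δ = 19.11°  ✓
  (0,5): δ = 100.38°  ·
  (1,2): δ = 140.90°  ·
  (1,3): δ = 115.51°  ·
  (1,4): δ = 74.73°  ·
  (1,5): δ = 6.54°  ✓
  (2,3): δ = 154.61°  ·
  (2,4): δ = 113.83°  ·
  (2,5): δ = 32.56°  ✓
  (3,4): δ = 139.21°  ·
  (3,5): δ = 57.94°  ·
  (4,5): δ = 98.73°  ·
antipodal pairs: 4

count = 4; pairs: (0,3), (0,4), (1,5), (2,5)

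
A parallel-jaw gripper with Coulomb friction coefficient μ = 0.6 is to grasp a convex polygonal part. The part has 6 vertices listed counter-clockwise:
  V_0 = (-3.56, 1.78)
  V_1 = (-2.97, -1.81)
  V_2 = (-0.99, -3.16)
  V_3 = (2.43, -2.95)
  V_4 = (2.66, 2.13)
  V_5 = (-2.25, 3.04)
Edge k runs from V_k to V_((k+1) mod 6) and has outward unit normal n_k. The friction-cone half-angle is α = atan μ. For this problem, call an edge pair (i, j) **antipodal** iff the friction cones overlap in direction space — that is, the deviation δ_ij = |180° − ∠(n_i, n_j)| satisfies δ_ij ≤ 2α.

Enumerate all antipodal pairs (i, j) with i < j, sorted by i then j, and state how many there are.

count = 6; pairs: (0,3), (1,3), (1,4), (2,4), (2,5), (3,5)

α = atan 0.6 = 30.96°;  2α = 61.93°
n_0 = (-0.9868, -0.1622)
n_1 = (-0.5633, -0.8262)
n_2 = (+0.0613, -0.9981)
n_3 = (+0.9990, -0.0452)
n_4 = (+0.1822, +0.9833)
n_5 = (-0.6932, +0.7207)
  (0,1): δ = 133.62°  ·
  (0,2): δ = 95.82°  ·
  (0,3): δ = 11.93°  ✓
  (0,4): δ = 70.17°  ·
  (0,5): δ = 124.55°  ·
  (1,2): δ = 142.20°  ·
  (1,3): δ = 58.31°  ✓
  (1,4): δ = 23.79°  ✓
  (1,5): δ = 78.17°  ·
  (2,3): δ = 96.11°  ·
  (2,4): δ = 14.01°  ✓
  (2,5): δ = 40.37°  ✓
  (3,4): δ = 97.91°  ·
  (3,5): δ = 43.52°  ✓
  (4,5): δ = 125.61°  ·
antipodal pairs: 6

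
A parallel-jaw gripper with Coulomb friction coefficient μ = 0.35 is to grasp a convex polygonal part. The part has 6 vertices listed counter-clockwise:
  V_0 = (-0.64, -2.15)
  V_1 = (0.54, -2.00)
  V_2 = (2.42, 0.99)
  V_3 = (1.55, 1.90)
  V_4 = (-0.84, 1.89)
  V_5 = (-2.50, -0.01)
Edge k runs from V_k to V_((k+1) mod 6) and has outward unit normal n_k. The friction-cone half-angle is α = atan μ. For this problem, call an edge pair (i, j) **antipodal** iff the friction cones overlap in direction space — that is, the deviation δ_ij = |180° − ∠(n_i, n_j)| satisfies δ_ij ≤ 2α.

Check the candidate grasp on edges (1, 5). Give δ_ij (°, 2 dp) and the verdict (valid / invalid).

δ = 73.16°, invalid

α = atan 0.35 = 19.29°;  2α = 38.58°
edge 1: e_1 = (+1.88, +2.99);  n_1 = (+0.8466, -0.5323)
edge 5: e_5 = (+1.86, -2.14);  n_5 = (-0.7548, -0.6560)
∠(n_1, n_5) = 106.84°
δ = |180° − 106.84°| = 73.16°
73.16° > 2α = 38.58°  →  invalid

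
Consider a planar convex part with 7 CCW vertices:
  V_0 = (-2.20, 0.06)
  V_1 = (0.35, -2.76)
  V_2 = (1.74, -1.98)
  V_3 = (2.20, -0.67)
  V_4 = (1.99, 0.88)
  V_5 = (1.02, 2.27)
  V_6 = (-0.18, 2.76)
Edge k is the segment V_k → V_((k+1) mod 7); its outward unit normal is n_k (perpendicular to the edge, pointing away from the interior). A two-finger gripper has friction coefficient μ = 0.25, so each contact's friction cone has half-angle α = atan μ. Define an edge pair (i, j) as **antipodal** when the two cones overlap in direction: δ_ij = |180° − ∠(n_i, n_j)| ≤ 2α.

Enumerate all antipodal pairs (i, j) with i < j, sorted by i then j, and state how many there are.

α = atan 0.25 = 14.04°;  2α = 28.07°
n_0 = (-0.7417, -0.6707)
n_1 = (+0.4894, -0.8721)
n_2 = (+0.9435, -0.3313)
n_3 = (+0.9909, +0.1343)
n_4 = (+0.8201, +0.5723)
n_5 = (+0.3780, +0.9258)
n_6 = (-0.8007, +0.5991)
  (0,1): δ = 102.82°  ·
  (0,2): δ = 61.47°  ·
  (0,3): δ = 34.41°  ·
  (0,4): δ = 7.21°  ✓
  (0,5): δ = 25.67°  ✓
  (0,6): δ = 101.08°  ·
  (1,2): δ = 138.65°  ·
  (1,3): δ = 111.58°  ·
  (1,4): δ = 84.39°  ·
  (1,5): δ = 51.51°  ·
  (1,6): δ = 23.90°  ✓
  (2,3): δ = 152.94°  ·
  (2,4): δ = 125.74°  ·
  (2,5): δ = 92.86°  ·
  (2,6): δ = 17.45°  ✓
  (3,4): δ = 152.81°  ·
  (3,5): δ = 119.93°  ·
  (3,6): δ = 44.52°  ·
  (4,5): δ = 147.12°  ·
  (4,6): δ = 71.71°  ·
  (5,6): δ = 104.59°  ·
antipodal pairs: 4

count = 4; pairs: (0,4), (0,5), (1,6), (2,6)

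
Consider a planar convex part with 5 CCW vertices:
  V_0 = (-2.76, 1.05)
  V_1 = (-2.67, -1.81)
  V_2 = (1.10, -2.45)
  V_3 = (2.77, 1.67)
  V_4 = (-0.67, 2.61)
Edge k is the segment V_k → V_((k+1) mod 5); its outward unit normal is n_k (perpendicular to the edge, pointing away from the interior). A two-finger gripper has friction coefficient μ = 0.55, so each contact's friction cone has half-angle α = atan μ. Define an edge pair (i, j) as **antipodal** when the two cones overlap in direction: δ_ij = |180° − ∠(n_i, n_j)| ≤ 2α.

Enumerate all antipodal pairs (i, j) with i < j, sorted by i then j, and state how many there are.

count = 4; pairs: (0,2), (1,3), (1,4), (2,4)

α = atan 0.55 = 28.81°;  2α = 57.62°
n_0 = (-0.9995, -0.0315)
n_1 = (-0.1674, -0.9859)
n_2 = (+0.9268, -0.3757)
n_3 = (+0.2636, +0.9646)
n_4 = (-0.5982, +0.8014)
  (0,1): δ = 101.44°  ·
  (0,2): δ = 23.87°  ✓
  (0,3): δ = 72.91°  ·
  (0,4): δ = 124.94°  ·
  (1,2): δ = 102.43°  ·
  (1,3): δ = 5.65°  ✓
  (1,4): δ = 46.37°  ✓
  (2,3): δ = 83.22°  ·
  (2,4): δ = 31.20°  ✓
  (3,4): δ = 127.98°  ·
antipodal pairs: 4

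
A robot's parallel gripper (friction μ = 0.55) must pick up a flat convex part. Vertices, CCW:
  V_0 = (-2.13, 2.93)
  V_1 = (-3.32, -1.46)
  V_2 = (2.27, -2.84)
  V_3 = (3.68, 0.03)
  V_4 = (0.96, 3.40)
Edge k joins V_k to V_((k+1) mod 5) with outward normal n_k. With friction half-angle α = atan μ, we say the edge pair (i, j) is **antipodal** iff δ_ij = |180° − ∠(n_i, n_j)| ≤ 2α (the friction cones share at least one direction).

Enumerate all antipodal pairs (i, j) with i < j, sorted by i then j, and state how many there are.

α = atan 0.55 = 28.81°;  2α = 57.62°
n_0 = (-0.9652, +0.2616)
n_1 = (-0.2397, -0.9709)
n_2 = (+0.8975, -0.4409)
n_3 = (+0.7782, +0.6281)
n_4 = (-0.1504, +0.9886)
  (0,1): δ = 88.70°  ·
  (0,2): δ = 11.00°  ✓
  (0,3): δ = 54.07°  ✓
  (0,4): δ = 113.82°  ·
  (1,2): δ = 102.30°  ·
  (1,3): δ = 37.22°  ✓
  (1,4): δ = 22.52°  ✓
  (2,3): δ = 114.93°  ·
  (2,4): δ = 55.19°  ✓
  (3,4): δ = 120.26°  ·
antipodal pairs: 5

count = 5; pairs: (0,2), (0,3), (1,3), (1,4), (2,4)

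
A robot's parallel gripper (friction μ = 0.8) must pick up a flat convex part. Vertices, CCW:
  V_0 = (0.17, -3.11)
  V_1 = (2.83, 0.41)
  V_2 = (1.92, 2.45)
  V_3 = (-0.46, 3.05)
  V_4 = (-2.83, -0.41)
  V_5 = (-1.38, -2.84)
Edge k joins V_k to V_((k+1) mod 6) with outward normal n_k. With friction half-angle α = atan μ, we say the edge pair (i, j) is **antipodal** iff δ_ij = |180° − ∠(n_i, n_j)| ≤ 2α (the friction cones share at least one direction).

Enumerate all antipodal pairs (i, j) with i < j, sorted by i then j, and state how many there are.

α = atan 0.8 = 38.66°;  2α = 77.32°
n_0 = (+0.7978, -0.6029)
n_1 = (+0.9133, +0.4074)
n_2 = (+0.2445, +0.9697)
n_3 = (-0.8250, +0.5651)
n_4 = (-0.8587, -0.5124)
n_5 = (-0.1716, -0.9852)
  (0,1): δ = 118.88°  ·
  (0,2): δ = 67.07°  ✓
  (0,3): δ = 2.67°  ✓
  (0,4): δ = 67.90°  ✓
  (0,5): δ = 117.20°  ·
  (1,2): δ = 128.19°  ·
  (1,3): δ = 58.45°  ✓
  (1,4): δ = 6.78°  ✓
  (1,5): δ = 56.08°  ✓
  (2,3): δ = 110.26°  ·
  (2,4): δ = 45.03°  ✓
  (2,5): δ = 4.27°  ✓
  (3,4): δ = 114.77°  ·
  (3,5): δ = 65.47°  ✓
  (4,5): δ = 130.71°  ·
antipodal pairs: 9

count = 9; pairs: (0,2), (0,3), (0,4), (1,3), (1,4), (1,5), (2,4), (2,5), (3,5)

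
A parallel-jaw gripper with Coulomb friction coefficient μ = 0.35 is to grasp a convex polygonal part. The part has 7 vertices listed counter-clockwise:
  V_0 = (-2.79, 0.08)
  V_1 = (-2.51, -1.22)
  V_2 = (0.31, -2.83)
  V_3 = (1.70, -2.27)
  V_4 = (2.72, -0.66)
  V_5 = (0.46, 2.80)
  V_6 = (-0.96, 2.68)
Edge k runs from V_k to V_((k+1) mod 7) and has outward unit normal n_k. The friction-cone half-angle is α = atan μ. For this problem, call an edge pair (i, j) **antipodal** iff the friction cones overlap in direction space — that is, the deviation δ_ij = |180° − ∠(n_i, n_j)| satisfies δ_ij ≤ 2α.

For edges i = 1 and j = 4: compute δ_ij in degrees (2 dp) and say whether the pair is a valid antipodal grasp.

δ = 27.13°, valid

α = atan 0.35 = 19.29°;  2α = 38.58°
edge 1: e_1 = (+2.82, -1.61);  n_1 = (-0.4958, -0.8684)
edge 4: e_4 = (-2.26, +3.46);  n_4 = (+0.8372, +0.5469)
∠(n_1, n_4) = 152.87°
δ = |180° − 152.87°| = 27.13°
27.13° ≤ 2α = 38.58°  →  valid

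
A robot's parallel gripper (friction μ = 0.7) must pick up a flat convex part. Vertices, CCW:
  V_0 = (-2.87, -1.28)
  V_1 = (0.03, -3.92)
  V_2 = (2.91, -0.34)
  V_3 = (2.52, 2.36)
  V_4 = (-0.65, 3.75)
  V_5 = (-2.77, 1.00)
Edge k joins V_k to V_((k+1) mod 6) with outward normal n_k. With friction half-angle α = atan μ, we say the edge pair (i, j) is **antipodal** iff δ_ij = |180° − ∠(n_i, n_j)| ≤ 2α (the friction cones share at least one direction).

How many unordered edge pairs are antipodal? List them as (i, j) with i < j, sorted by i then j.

count = 7; pairs: (0,2), (0,3), (1,4), (1,5), (2,4), (2,5), (3,5)

α = atan 0.7 = 34.99°;  2α = 69.98°
n_0 = (-0.6732, -0.7395)
n_1 = (+0.7792, -0.6268)
n_2 = (+0.9897, +0.1430)
n_3 = (+0.4016, +0.9158)
n_4 = (-0.7920, +0.6105)
n_5 = (-0.9990, +0.0438)
  (0,1): δ = 86.50°  ·
  (0,2): δ = 39.47°  ✓
  (0,3): δ = 18.64°  ✓
  (0,4): δ = 94.68°  ·
  (0,5): δ = 129.80°  ·
  (1,2): δ = 132.97°  ·
  (1,3): δ = 74.86°  ·
  (1,4): δ = 1.19°  ✓
  (1,5): δ = 36.30°  ✓
  (2,3): δ = 121.90°  ·
  (2,4): δ = 45.85°  ✓
  (2,5): δ = 10.73°  ✓
  (3,4): δ = 103.95°  ·
  (3,5): δ = 68.83°  ✓
  (4,5): δ = 144.88°  ·
antipodal pairs: 7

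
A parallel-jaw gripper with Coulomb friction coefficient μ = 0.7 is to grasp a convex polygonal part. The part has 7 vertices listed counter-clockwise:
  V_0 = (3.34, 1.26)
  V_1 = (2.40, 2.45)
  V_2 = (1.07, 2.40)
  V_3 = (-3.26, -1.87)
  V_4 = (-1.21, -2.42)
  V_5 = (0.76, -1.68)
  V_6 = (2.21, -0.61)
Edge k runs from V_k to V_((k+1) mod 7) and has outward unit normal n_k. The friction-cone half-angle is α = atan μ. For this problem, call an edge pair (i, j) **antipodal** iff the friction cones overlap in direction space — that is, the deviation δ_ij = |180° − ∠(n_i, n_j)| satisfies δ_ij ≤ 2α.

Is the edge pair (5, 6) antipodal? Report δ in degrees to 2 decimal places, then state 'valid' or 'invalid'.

α = atan 0.7 = 34.99°;  2α = 69.98°
edge 5: e_5 = (+1.45, +1.07);  n_5 = (+0.5938, -0.8046)
edge 6: e_6 = (+1.13, +1.87);  n_6 = (+0.8559, -0.5172)
∠(n_5, n_6) = 22.43°
δ = |180° − 22.43°| = 157.57°
157.57° > 2α = 69.98°  →  invalid

δ = 157.57°, invalid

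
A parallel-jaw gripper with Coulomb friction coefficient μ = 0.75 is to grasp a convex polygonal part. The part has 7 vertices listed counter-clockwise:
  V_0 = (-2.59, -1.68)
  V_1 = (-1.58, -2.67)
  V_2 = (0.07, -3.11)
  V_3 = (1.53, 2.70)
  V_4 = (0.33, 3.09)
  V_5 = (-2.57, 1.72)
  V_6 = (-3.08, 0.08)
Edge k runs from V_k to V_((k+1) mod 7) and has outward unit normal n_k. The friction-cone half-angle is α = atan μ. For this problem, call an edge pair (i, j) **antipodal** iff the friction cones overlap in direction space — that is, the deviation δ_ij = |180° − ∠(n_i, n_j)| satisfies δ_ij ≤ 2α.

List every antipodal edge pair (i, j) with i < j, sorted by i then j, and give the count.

α = atan 0.75 = 36.87°;  2α = 73.74°
n_0 = (-0.7000, -0.7141)
n_1 = (-0.2577, -0.9662)
n_2 = (+0.9698, -0.2437)
n_3 = (+0.3091, +0.9510)
n_4 = (-0.4271, +0.9042)
n_5 = (-0.9549, +0.2969)
n_6 = (-0.9634, -0.2682)
  (0,1): δ = 150.50°  ·
  (0,2): δ = 59.68°  ✓
  (0,3): δ = 26.42°  ✓
  (0,4): δ = 69.71°  ✓
  (0,5): δ = 117.15°  ·
  (0,6): δ = 149.98°  ·
  (1,2): δ = 89.17°  ·
  (1,3): δ = 3.07°  ✓
  (1,4): δ = 40.22°  ✓
  (1,5): δ = 87.66°  ·
  (1,6): δ = 120.49°  ·
  (2,3): δ = 93.90°  ·
  (2,4): δ = 50.61°  ✓
  (2,5): δ = 3.17°  ✓
  (2,6): δ = 29.66°  ✓
  (3,4): δ = 136.71°  ·
  (3,5): δ = 89.27°  ·
  (3,6): δ = 56.44°  ✓
  (4,5): δ = 132.56°  ·
  (4,6): δ = 99.73°  ·
  (5,6): δ = 147.17°  ·
antipodal pairs: 9

count = 9; pairs: (0,2), (0,3), (0,4), (1,3), (1,4), (2,4), (2,5), (2,6), (3,6)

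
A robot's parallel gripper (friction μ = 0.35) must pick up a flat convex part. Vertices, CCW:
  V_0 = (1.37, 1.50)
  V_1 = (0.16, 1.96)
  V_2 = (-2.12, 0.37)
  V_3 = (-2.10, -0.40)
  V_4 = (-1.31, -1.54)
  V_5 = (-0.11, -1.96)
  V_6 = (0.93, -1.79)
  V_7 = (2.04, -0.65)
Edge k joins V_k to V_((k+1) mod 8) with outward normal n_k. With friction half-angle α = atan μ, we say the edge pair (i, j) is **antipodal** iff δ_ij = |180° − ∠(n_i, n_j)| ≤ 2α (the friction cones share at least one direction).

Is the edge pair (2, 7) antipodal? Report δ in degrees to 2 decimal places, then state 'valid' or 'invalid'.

δ = 15.82°, valid

α = atan 0.35 = 19.29°;  2α = 38.58°
edge 2: e_2 = (+0.02, -0.77);  n_2 = (-0.9997, -0.0260)
edge 7: e_7 = (-0.67, +2.15);  n_7 = (+0.9547, +0.2975)
∠(n_2, n_7) = 164.18°
δ = |180° − 164.18°| = 15.82°
15.82° ≤ 2α = 38.58°  →  valid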